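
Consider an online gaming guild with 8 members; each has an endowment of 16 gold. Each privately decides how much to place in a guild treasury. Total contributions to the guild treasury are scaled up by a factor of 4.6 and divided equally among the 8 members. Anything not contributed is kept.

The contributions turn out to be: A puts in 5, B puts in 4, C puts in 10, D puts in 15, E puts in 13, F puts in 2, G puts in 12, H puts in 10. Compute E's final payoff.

43.83 gold

Total contributed: 5 + 4 + 10 + 15 + 13 + 2 + 12 + 10 = 71.
Each receives 4.6 × 71 / 8 = 40.83 from the guild treasury.
E keeps 16 − 13 = 3, so E's payoff is 3 + 40.83 = 43.83.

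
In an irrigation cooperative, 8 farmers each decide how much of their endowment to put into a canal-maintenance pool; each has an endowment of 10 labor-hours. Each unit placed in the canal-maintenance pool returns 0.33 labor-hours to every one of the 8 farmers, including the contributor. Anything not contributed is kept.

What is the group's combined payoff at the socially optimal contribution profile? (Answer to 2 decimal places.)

Each contributed unit returns 2.640 to the group as a whole (0.33 to each of 8 players), which exceeds 1, so the social optimum is full contribution: group total = 2.640 × 80 = 211.20.

211.20 labor-hours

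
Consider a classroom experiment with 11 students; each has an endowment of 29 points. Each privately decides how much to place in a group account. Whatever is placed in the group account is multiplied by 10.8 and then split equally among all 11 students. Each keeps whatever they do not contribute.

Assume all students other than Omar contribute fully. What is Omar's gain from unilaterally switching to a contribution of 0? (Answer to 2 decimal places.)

0.53 points

Switching from a contribution of 29 to 0 lets Omar keep an extra 29 points, but lowers the group account by 29, which costs Omar their own share of that drop: 10.8/11 × 29 = 28.47.
Net gain = 29 − 28.47 = 0.53. The private return per contributed unit (0.9818) is below 1, so free-riding is indeed the best response regardless of what the others do.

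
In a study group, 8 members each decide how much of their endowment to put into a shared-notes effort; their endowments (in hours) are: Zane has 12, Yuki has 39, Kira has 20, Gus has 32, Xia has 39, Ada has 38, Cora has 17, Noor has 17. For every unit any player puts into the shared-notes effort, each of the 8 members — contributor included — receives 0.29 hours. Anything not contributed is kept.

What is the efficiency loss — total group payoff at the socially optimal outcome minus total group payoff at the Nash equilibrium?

282.48 hours

The private return per contributed unit is 0.29 < 1 for everyone, so the Nash equilibrium is zero contribution and the group total is Σ E_j = 12 + 39 + 20 + 32 + 39 + 38 + 17 + 17 = 214.
Each contributed unit returns 2.320 to the group, so the social optimum is full contribution by everyone: group total = 2.320 × 214 = 496.48.
Efficiency loss = (2.320 − 1) × 214 = 282.48.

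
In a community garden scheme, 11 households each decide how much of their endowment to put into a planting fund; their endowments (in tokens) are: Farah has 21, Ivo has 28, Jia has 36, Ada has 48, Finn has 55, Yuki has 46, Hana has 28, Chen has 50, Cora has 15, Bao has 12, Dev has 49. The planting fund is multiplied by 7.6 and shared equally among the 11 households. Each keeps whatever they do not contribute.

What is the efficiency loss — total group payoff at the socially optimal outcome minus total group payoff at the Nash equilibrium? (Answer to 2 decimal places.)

2560.80 tokens

The private return per contributed unit is 7.6/11 = 0.6909 < 1 for every player regardless of endowment, so the Nash equilibrium is zero contribution and the group total is Σ E_j = 21 + 28 + 36 + 48 + 55 + 46 + 28 + 50 + 15 + 12 + 49 = 388.
Each contributed unit returns 7.600 to the group, so the social optimum is full contribution by everyone: group total = 7.600 × 388 = 2948.80.
Efficiency loss = (7.600 − 1) × 388 = 2560.80.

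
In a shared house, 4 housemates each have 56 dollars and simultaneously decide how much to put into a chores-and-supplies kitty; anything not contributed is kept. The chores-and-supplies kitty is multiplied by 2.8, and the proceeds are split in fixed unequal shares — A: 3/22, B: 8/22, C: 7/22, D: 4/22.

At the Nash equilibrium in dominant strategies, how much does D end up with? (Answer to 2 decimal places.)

A player with share s gets back 2.8·s per unit contributed, so full contribution is dominant for anyone with s > 1/2.8 = 0.3571 and zero contribution is dominant for anyone below.
B alone (share 8/22) is above the threshold, contributing 56; the remaining 3 contribute 0. Total contributed: 56.
D keeps 56 and receives 2.8 × 56 × 4/22 = 28.51 from the chores-and-supplies kitty, for a payoff of 84.51.

84.51 dollars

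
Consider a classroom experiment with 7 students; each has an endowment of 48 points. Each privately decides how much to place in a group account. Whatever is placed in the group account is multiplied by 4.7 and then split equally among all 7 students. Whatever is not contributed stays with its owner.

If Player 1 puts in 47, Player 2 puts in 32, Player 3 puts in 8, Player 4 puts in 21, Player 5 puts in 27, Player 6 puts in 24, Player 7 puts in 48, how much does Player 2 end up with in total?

154.99 points

Total contributed: 47 + 32 + 8 + 21 + 27 + 24 + 48 = 207.
Each receives 4.7 × 207 / 7 = 138.99 from the group account.
Player 2 keeps 48 − 32 = 16, so Player 2's payoff is 16 + 138.99 = 154.99.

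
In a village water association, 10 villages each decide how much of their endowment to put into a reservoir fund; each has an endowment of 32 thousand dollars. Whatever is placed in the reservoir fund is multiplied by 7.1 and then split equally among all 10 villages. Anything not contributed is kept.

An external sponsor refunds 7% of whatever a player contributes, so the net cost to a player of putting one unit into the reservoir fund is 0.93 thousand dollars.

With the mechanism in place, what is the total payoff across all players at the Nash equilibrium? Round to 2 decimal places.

320.00 thousand dollars

The effective private return is (7.1/10) / 0.93 = 0.7634, which is still under 1, so the mechanism doesn't change anyone's dominant strategy: zero contribution.
At the Nash equilibrium no one contributes; group total payoff = 10 × 32 = 320.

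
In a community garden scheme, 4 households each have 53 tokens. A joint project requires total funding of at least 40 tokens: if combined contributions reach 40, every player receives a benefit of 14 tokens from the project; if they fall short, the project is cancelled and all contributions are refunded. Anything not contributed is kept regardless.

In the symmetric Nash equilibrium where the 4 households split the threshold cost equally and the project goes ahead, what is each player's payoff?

57 tokens

Equal share of the threshold: 40/4 = 10.
At this profile no one gains by cutting their contribution: any cut drops the total below 40, the project is cancelled, contributions are refunded, and the deviator ends with 53, which is less than 53 − 10 + 14 = 57. Contributing more than 10 just wastes the excess. So contributing exactly 10 is a best response.
Each player's payoff: 53 − 10 + 14 = 57.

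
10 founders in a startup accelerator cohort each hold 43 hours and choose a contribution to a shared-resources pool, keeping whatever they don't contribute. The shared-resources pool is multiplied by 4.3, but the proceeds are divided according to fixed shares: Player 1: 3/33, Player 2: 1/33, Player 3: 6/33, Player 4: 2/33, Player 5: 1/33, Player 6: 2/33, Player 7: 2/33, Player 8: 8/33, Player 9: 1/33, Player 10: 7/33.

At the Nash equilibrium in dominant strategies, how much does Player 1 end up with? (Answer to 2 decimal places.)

Each unit j contributes comes back to j as 4.3 × (j's share), so j prefers to contribute only if that share exceeds 1/4.3 = 0.2326; otherwise keeping the unit dominates.
Player 8 alone (share 8/33) is above the threshold, contributing 43; the remaining 9 contribute 0. Total contributed: 43.
Player 1 keeps 43 and receives 4.3 × 43 × 3/33 = 16.81 from the shared-resources pool, for a payoff of 59.81.

59.81 hours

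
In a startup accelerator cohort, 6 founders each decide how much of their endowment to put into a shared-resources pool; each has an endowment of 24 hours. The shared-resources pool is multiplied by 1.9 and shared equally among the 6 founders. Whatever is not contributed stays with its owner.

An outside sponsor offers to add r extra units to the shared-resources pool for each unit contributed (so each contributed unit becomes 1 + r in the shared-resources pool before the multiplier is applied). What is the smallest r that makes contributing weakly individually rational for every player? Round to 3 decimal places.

With matching at rate r, one contributed unit becomes (1 + r) in the shared-resources pool and returns 1.9 × (1 + r) / 6 to the contributor.
Setting this equal to 1: 1 + r = 6/1.9 = 3.1579.
So the minimum matching rate is r = 3.1579 − 1 = 2.158.

2.158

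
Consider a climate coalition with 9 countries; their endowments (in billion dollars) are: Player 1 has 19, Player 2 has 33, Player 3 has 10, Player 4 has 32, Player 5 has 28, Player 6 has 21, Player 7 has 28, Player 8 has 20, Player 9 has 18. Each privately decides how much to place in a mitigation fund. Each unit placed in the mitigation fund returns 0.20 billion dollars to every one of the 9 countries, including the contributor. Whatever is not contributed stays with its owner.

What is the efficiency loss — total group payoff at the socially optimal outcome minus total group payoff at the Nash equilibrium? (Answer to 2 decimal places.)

167.20 billion dollars

The private return per contributed unit is 0.20 < 1 for everyone, so the Nash equilibrium is zero contribution and the group total is Σ E_j = 19 + 33 + 10 + 32 + 28 + 21 + 28 + 20 + 18 = 209.
Each contributed unit returns 1.800 to the group, so the social optimum is full contribution by everyone: group total = 1.800 × 209 = 376.20.
Efficiency loss = (1.800 − 1) × 209 = 167.20.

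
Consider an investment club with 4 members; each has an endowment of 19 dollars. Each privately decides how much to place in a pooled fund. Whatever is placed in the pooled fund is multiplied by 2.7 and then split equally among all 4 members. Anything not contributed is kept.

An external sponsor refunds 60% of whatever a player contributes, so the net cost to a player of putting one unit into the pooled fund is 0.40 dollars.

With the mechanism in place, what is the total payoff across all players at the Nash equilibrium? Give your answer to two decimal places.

The effective private return per unit is now (2.7/4) / 0.40 = 1.6875 > 1, so every player's dominant strategy flips to full contribution.
So the Nash equilibrium is full contribution by all 4; the group earns 4 × (19 × 0.60 + 2.7 × 19) = 250.80.

250.80 dollars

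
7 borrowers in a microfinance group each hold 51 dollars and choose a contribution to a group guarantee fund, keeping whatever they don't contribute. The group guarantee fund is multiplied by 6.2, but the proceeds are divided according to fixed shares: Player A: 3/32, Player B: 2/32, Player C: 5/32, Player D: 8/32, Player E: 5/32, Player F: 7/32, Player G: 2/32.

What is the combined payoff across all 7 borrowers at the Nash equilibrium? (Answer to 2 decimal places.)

887.40 dollars

A player with share s gets back 6.2·s per unit contributed, so full contribution is dominant for anyone with s > 1/6.2 = 0.1613 and zero contribution is dominant for anyone below.
Player D and Player F clear that bar, contributing 51 each; the remaining 5 contribute 0. Total contributed: 102.
The group guarantee fund pays out 6.2 × 102 = 632.40 in total (split across the unequal shares, but the aggregate is all that matters for the group sum).
The 5 free-riders keep 51 each, adding 255. Group total = 255 + 632.40 = 887.40.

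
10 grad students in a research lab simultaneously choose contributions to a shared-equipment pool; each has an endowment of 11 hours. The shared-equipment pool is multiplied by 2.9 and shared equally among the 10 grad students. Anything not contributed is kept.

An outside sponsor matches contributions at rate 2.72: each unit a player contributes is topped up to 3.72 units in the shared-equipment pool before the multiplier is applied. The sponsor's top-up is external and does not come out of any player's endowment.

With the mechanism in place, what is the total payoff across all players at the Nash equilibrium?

Under the mechanism each unit contributed yields 2.9 × 3.72 / 10 = 1.0788 back to its contributor per unit of net cost, which exceeds 1, making full contribution the dominant choice for everyone.
At the Nash equilibrium everyone contributes 11. Group total payoff = 2.9 × 3.72 × 110 = 1186.68.

1186.68 hours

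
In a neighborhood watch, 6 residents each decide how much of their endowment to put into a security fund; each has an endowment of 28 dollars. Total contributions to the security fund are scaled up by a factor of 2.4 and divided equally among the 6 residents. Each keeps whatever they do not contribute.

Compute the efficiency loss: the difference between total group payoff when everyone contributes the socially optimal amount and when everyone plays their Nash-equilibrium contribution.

235.20 dollars

Each contributed unit returns 2.4/6 = 0.4000 to its contributor — below 1 — so contributing 0 is dominant for every player. At the Nash equilibrium everyone keeps their 28, and the group total is 6 × 28 = 168.
Each contributed unit returns 2.400 to the group as a whole (0.4000 to each of 6 players), which exceeds 1, so the social optimum is full contribution: group total = 2.400 × 168 = 403.20.
Efficiency loss = 403.20 − 168 = 235.20.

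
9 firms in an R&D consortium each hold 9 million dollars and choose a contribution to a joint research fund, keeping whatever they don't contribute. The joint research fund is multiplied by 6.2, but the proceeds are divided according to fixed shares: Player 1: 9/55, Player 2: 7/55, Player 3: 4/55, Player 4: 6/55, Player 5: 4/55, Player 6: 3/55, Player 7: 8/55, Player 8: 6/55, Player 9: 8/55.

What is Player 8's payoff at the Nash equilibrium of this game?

Each unit j contributes comes back to j as 6.2 × (j's share), so j prefers to contribute only if that share exceeds 1/6.2 = 0.1613; otherwise keeping the unit dominates.
The only share above 0.1613 is Player 1's 9/55, contributing 9; the remaining 8 contribute 0. Total contributed: 9.
Player 8 keeps 9 and receives 6.2 × 9 × 6/55 = 6.09 from the joint research fund, for a payoff of 15.09.

15.09 million dollars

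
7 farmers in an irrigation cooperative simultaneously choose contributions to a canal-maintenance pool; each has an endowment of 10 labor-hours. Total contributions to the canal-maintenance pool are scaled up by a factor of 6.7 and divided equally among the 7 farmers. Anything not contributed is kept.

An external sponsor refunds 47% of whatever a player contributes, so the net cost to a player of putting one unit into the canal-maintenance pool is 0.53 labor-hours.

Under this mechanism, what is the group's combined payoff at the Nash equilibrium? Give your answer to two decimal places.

With the mechanism, a contributed unit returns (6.7/7) / 0.53 = 1.8059 per unit of net cost to the contributor — now above 1 — so contributing fully is weakly dominant for every player.
So the Nash equilibrium is full contribution by all 7; the group earns 7 × (10 × 0.47 + 6.7 × 10) = 501.90.

501.90 labor-hours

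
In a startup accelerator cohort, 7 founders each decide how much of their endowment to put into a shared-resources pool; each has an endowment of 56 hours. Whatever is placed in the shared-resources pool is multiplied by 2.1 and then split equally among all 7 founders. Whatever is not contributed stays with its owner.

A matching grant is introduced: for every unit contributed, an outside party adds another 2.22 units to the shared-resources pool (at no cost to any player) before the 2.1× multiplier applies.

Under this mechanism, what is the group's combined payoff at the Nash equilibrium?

392.00 hours

Even with the mechanism, each unit contributed returns only 2.1 × 3.22 / 7 = 0.9660 per unit of net cost, so contributing nothing is still dominant.
At the Nash equilibrium no one contributes; group total payoff = 7 × 56 = 392.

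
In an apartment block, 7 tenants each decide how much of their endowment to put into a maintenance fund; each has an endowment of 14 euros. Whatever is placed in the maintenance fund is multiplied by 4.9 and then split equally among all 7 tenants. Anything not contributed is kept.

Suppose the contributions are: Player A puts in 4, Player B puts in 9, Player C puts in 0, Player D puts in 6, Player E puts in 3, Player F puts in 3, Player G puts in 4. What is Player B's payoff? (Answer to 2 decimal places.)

25.30 euros

Total contributed: 4 + 9 + 0 + 6 + 3 + 3 + 4 = 29.
Each receives 4.9 × 29 / 7 = 20.30 from the maintenance fund.
Player B keeps 14 − 9 = 5, so Player B's payoff is 5 + 20.30 = 25.30.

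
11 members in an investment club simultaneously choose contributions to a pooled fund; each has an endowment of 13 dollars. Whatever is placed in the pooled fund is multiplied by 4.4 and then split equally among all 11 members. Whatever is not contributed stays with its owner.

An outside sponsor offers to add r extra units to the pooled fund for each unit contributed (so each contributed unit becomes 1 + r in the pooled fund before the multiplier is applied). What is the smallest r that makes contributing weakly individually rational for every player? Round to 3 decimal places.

With matching at rate r, one contributed unit becomes (1 + r) in the pooled fund and returns 4.4 × (1 + r) / 11 to the contributor.
Setting this equal to 1: 1 + r = 11/4.4 = 2.5000.
So the minimum matching rate is r = 2.5000 − 1 = 1.500.

1.500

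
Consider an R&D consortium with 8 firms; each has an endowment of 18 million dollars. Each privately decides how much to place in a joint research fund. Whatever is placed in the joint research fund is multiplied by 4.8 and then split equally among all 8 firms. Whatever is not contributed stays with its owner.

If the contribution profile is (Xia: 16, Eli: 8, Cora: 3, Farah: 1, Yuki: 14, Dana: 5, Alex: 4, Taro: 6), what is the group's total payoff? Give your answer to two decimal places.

360.60 million dollars

Total contributed: 16 + 8 + 3 + 1 + 14 + 5 + 4 + 6 = 57; total kept: 8 × 18 − 57 = 87.
The joint research fund pays out 4.8 × 57 = 273.60 in aggregate.
Group total = 87 + 273.60 = 360.60.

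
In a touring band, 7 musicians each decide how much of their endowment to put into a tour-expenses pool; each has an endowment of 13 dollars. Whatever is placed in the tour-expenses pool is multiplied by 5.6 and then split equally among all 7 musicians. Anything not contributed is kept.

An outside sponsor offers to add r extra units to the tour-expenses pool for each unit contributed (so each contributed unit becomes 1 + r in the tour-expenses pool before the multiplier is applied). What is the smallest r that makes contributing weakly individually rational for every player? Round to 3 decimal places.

0.250

With matching at rate r, one contributed unit becomes (1 + r) in the tour-expenses pool and returns 5.6 × (1 + r) / 7 to the contributor.
Setting this equal to 1: 1 + r = 7/5.6 = 1.2500.
So the minimum matching rate is r = 1.2500 − 1 = 0.250.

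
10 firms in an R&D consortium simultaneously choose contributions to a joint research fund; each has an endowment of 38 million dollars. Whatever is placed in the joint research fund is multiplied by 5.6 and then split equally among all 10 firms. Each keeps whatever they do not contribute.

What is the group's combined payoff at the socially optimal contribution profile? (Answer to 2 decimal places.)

Each contributed unit returns 5.600 to the group as a whole (0.5600 to each of 10 players), which exceeds 1, so the social optimum is full contribution: group total = 5.600 × 380 = 2128.00.

2128.00 million dollars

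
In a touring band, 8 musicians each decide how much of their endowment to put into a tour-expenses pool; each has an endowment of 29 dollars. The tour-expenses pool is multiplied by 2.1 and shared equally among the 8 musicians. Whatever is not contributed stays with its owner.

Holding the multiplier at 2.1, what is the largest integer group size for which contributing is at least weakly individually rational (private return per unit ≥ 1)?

2

Private return per unit is 2.1/(group size), which is ≥ 1 whenever the group size is ≤ 2.1.
The largest such integer is 2.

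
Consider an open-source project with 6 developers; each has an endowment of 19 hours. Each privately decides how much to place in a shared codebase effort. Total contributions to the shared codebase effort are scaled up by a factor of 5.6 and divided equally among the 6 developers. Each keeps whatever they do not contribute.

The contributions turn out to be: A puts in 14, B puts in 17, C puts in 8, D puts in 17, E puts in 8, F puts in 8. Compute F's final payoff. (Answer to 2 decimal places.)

78.20 hours

Total contributed: 14 + 17 + 8 + 17 + 8 + 8 = 72.
Each receives 5.6 × 72 / 6 = 67.20 from the shared codebase effort.
F keeps 19 − 8 = 11, so F's payoff is 11 + 67.20 = 78.20.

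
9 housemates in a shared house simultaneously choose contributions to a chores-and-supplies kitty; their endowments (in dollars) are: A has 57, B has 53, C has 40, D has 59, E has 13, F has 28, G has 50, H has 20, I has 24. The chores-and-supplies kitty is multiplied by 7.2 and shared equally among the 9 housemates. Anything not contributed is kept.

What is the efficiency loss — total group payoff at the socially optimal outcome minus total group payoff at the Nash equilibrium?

2132.80 dollars

The private return per contributed unit is 7.2/9 = 0.8000 < 1 for every player regardless of endowment, so the Nash equilibrium is zero contribution and the group total is Σ E_j = 57 + 53 + 40 + 59 + 13 + 28 + 50 + 20 + 24 = 344.
Each contributed unit returns 7.200 to the group, so the social optimum is full contribution by everyone: group total = 7.200 × 344 = 2476.80.
Efficiency loss = (7.200 − 1) × 344 = 2132.80.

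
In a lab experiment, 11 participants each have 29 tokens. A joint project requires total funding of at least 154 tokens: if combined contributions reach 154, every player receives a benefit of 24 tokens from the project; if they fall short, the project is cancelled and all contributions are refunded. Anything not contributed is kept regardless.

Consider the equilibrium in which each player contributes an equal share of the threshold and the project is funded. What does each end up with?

39 tokens

Equal share of the threshold: 154/11 = 14.
At this profile no one gains by cutting their contribution: any cut drops the total below 154, the project is cancelled, contributions are refunded, and the deviator ends with 29, which is less than 29 − 14 + 24 = 39. Contributing more than 14 just wastes the excess. So contributing exactly 14 is a best response.
Each player's payoff: 29 − 14 + 24 = 39.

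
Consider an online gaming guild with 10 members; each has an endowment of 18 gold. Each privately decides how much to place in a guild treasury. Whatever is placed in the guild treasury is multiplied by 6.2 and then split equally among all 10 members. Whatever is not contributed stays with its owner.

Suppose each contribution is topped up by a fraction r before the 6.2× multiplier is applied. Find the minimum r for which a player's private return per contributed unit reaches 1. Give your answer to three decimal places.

0.613

With matching at rate r, one contributed unit becomes (1 + r) in the guild treasury and returns 6.2 × (1 + r) / 10 to the contributor.
Setting this equal to 1: 1 + r = 10/6.2 = 1.6129.
So the minimum matching rate is r = 1.6129 − 1 = 0.613.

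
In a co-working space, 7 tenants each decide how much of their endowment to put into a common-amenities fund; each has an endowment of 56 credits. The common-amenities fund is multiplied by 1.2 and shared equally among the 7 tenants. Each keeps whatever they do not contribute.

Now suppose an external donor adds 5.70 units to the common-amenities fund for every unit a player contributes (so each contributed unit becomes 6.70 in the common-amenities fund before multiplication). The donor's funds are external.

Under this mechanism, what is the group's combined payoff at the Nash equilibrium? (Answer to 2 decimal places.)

3151.68 credits

With the mechanism, a contributed unit returns 1.2 × 6.70 / 7 = 1.1486 per unit of net cost to the contributor — now above 1 — so contributing fully is weakly dominant for every player.
At the Nash equilibrium everyone contributes 56. Group total payoff = 1.2 × 6.70 × 392 = 3151.68.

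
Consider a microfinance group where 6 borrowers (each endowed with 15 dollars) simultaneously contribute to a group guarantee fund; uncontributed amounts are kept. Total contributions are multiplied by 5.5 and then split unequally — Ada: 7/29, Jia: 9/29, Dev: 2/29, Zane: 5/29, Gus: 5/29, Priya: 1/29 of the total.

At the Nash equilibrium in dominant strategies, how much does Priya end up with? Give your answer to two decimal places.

20.69 dollars

Each unit j contributes comes back to j as 5.5 × (j's share), so j prefers to contribute only if that share exceeds 1/5.5 = 0.1818; otherwise keeping the unit dominates.
The shares above 0.1818 belong to Ada and Jia, contributing 15 each; the remaining 4 contribute 0. Total contributed: 30.
Priya keeps 15 and receives 5.5 × 30 × 1/29 = 5.69 from the group guarantee fund, for a payoff of 20.69.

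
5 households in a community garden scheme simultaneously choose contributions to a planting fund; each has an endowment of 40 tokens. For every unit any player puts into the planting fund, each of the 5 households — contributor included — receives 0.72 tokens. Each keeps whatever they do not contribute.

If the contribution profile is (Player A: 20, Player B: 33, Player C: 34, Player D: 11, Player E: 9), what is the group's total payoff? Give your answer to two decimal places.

478.20 tokens

Total contributed: 20 + 33 + 34 + 11 + 9 = 107; total kept: 5 × 40 − 107 = 93.
The planting fund pays out 0.72 × 5 × 107 = 385.20 in aggregate.
Group total = 93 + 385.20 = 478.20.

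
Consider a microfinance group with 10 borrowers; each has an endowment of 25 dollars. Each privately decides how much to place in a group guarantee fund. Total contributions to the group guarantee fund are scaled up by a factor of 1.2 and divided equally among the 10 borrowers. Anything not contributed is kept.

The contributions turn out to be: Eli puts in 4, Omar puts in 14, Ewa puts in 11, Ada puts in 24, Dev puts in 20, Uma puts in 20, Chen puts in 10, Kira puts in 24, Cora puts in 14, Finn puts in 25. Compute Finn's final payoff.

Total contributed: 4 + 14 + 11 + 24 + 20 + 20 + 10 + 24 + 14 + 25 = 166.
Each receives 1.2 × 166 / 10 = 19.92 from the group guarantee fund.
Finn keeps 25 − 25 = 0, so Finn's payoff is 0 + 19.92 = 19.92.

19.92 dollars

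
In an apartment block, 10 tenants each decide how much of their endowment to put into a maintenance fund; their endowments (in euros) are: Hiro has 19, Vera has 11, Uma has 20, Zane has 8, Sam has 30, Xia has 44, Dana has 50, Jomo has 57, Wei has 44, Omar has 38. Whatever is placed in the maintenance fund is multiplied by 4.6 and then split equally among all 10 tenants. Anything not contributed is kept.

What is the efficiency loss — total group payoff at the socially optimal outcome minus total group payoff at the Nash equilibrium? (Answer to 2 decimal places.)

The private return per contributed unit is 4.6/10 = 0.4600 < 1 for every player regardless of endowment, so the Nash equilibrium is zero contribution and the group total is Σ E_j = 19 + 11 + 20 + 8 + 30 + 44 + 50 + 57 + 44 + 38 = 321.
Each contributed unit returns 4.600 to the group, so the social optimum is full contribution by everyone: group total = 4.600 × 321 = 1476.60.
Efficiency loss = (4.600 − 1) × 321 = 1155.60.

1155.60 euros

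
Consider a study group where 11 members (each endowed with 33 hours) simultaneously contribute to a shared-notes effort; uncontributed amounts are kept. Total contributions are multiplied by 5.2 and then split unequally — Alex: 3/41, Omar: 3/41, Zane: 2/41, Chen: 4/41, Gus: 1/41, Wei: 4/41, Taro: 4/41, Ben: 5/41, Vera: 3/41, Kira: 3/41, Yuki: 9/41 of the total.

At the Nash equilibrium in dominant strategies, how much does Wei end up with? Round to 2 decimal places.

A player with share s gets back 5.2·s per unit contributed, so full contribution is dominant for anyone with s > 1/5.2 = 0.1923 and zero contribution is dominant for anyone below.
Only Yuki (9/41) clears that bar, contributing 33; the remaining 10 contribute 0. Total contributed: 33.
Wei keeps 33 and receives 5.2 × 33 × 4/41 = 16.74 from the shared-notes effort, for a payoff of 49.74.

49.74 hours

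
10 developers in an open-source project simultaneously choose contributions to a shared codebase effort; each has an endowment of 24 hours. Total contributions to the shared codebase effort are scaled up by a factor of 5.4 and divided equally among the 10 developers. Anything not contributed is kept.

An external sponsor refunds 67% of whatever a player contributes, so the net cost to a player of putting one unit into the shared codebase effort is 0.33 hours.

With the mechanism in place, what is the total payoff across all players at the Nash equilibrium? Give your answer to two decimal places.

1456.80 hours

Under the mechanism each unit contributed yields (5.4/10) / 0.33 = 1.6364 back to its contributor per unit of net cost, which exceeds 1, making full contribution the dominant choice for everyone.
So the Nash equilibrium is full contribution by all 10; the group earns 10 × (24 × 0.67 + 5.4 × 24) = 1456.80.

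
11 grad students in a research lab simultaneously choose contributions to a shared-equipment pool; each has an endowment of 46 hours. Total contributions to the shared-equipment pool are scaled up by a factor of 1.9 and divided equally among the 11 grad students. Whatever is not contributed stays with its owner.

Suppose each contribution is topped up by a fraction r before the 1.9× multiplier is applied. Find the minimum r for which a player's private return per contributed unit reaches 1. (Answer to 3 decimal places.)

With matching at rate r, one contributed unit becomes (1 + r) in the shared-equipment pool and returns 1.9 × (1 + r) / 11 to the contributor.
Setting this equal to 1: 1 + r = 11/1.9 = 5.7895.
So the minimum matching rate is r = 5.7895 − 1 = 4.789.

4.789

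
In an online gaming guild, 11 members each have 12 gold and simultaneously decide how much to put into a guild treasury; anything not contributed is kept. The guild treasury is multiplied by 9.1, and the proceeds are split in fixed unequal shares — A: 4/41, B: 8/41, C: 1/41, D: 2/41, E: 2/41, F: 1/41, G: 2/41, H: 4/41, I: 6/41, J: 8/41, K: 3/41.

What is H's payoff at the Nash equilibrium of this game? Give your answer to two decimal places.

Player j's private return per contributed unit is 9.1 × (j's share). Contributing is weakly dominant for j when that share is at least 1/9.1 = 0.1099, and contributing 0 is dominant otherwise.
The shares above 0.1099 belong to B, I and J, contributing 12 each; the remaining 8 contribute 0. Total contributed: 36.
H keeps 12 and receives 9.1 × 36 × 4/41 = 31.96 from the guild treasury, for a payoff of 43.96.

43.96 gold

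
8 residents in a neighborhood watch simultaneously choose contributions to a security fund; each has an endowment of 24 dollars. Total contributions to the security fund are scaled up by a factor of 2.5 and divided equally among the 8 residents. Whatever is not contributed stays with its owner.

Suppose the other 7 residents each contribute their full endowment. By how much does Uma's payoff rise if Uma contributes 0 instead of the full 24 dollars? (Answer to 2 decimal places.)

16.50 dollars

Switching from a contribution of 24 to 0 lets Uma keep an extra 24 dollars, but lowers the security fund by 24, which costs Uma their own share of that drop: 2.5/8 × 24 = 7.50.
Net gain = 24 − 7.50 = 16.50. The private return per contributed unit (0.3125) is below 1, so free-riding is indeed the best response regardless of what the others do.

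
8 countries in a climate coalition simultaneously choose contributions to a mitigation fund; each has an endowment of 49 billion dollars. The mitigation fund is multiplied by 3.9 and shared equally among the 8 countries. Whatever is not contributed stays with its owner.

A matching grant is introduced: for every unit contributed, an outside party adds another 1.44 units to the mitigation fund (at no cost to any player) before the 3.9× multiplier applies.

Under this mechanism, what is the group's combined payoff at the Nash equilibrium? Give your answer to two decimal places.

3730.27 billion dollars

With the mechanism, a contributed unit returns 3.9 × 2.44 / 8 = 1.1895 per unit of net cost to the contributor — now above 1 — so contributing fully is weakly dominant for every player.
So the Nash equilibrium is full contribution by all 8; the group earns 3.9 × 2.44 × 392 = 3730.27.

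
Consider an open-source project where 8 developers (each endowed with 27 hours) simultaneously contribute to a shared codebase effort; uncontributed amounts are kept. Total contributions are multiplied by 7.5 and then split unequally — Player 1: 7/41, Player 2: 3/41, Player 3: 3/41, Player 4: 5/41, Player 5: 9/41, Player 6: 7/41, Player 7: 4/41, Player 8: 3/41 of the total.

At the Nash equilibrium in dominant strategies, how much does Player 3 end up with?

71.45 hours

Player j's private return per contributed unit is 7.5 × (j's share). Contributing is weakly dominant for j when that share is at least 1/7.5 = 0.1333, and contributing 0 is dominant otherwise.
The shares above 0.1333 belong to Player 1, Player 5 and Player 6, contributing 27 each; the remaining 5 contribute 0. Total contributed: 81.
Player 3 keeps 27 and receives 7.5 × 81 × 3/41 = 44.45 from the shared codebase effort, for a payoff of 71.45.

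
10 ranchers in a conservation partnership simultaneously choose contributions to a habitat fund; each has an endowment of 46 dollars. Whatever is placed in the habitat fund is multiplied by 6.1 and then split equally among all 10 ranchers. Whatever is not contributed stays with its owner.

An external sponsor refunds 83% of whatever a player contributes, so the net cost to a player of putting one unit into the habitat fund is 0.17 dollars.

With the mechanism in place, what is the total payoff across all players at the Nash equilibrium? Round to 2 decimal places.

3187.80 dollars

With the mechanism, a contributed unit returns (6.1/10) / 0.17 = 3.5882 per unit of net cost to the contributor — now above 1 — so contributing fully is weakly dominant for every player.
At the Nash equilibrium everyone contributes 46. Group total payoff = 10 × (46 × 0.83 + 6.1 × 46) = 3187.80.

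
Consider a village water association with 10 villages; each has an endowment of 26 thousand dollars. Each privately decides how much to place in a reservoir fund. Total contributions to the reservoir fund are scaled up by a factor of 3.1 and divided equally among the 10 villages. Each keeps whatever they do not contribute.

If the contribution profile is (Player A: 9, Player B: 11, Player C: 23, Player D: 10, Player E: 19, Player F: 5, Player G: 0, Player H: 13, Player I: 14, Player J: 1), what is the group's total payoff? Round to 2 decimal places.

480.50 thousand dollars

Total contributed: 9 + 11 + 23 + 10 + 19 + 5 + 0 + 13 + 14 + 1 = 105; total kept: 10 × 26 − 105 = 155.
The reservoir fund pays out 3.1 × 105 = 325.50 in aggregate.
Group total = 155 + 325.50 = 480.50.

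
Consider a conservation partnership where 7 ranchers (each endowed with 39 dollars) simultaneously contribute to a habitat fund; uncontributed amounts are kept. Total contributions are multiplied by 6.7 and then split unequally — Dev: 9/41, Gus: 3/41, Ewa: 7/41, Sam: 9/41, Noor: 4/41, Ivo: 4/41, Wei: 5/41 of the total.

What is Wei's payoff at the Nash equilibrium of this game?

Each unit j contributes comes back to j as 6.7 × (j's share), so j prefers to contribute only if that share exceeds 1/6.7 = 0.1493; otherwise keeping the unit dominates.
The shares above 0.1493 belong to Dev, Ewa and Sam, contributing 39 each; the remaining 4 contribute 0. Total contributed: 117.
Wei keeps 39 and receives 6.7 × 117 × 5/41 = 95.60 from the habitat fund, for a payoff of 134.60.

134.60 dollars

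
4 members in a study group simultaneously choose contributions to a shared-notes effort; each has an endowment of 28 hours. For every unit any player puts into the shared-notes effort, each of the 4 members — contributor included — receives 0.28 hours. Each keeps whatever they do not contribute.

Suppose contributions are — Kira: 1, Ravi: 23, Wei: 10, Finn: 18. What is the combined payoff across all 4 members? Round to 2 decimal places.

118.24 hours

Total contributed: 1 + 23 + 10 + 18 = 52; total kept: 4 × 28 − 52 = 60.
The shared-notes effort pays out 0.28 × 4 × 52 = 58.24 in aggregate.
Group total = 60 + 58.24 = 118.24.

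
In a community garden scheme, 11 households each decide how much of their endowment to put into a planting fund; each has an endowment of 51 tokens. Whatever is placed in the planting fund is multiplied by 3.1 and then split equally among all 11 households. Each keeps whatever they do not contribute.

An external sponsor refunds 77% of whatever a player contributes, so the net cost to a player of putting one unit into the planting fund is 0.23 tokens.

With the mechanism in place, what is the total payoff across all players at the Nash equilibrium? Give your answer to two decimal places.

2171.07 tokens

The effective private return per unit is now (3.1/11) / 0.23 = 1.2253 > 1, so every player's dominant strategy flips to full contribution.
So the Nash equilibrium is full contribution by all 11; the group earns 11 × (51 × 0.77 + 3.1 × 51) = 2171.07.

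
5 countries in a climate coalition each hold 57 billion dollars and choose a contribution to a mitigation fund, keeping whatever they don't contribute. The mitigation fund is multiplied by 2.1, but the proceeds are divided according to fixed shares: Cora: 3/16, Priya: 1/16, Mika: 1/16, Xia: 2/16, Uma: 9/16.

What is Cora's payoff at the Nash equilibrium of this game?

Player j's private return per contributed unit is 2.1 × (j's share). Contributing is weakly dominant for j when that share is at least 1/2.1 = 0.4762, and contributing 0 is dominant otherwise.
Uma alone (share 9/16) is above the threshold, contributing 57; the remaining 4 contribute 0. Total contributed: 57.
Cora keeps 57 and receives 2.1 × 57 × 3/16 = 22.44 from the mitigation fund, for a payoff of 79.44.

79.44 billion dollars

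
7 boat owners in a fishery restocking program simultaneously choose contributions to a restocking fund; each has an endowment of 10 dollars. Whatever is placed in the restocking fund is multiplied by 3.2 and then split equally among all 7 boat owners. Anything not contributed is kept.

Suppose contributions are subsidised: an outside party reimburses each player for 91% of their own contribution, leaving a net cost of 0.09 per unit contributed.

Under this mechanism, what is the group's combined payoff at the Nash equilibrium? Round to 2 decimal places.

The effective private return per unit is now (3.2/7) / 0.09 = 5.0794 > 1, so every player's dominant strategy flips to full contribution.
So the Nash equilibrium is full contribution by all 7; the group earns 7 × (10 × 0.91 + 3.2 × 10) = 287.70.

287.70 dollars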